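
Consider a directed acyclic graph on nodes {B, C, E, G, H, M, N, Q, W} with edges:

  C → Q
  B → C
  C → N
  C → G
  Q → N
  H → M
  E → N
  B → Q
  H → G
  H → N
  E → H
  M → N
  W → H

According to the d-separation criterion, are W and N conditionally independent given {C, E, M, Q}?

No

There are 6 undirected paths between W and N; checking each against the conditioning set {C, E, M, Q}:
Path 1: W → H ← E → N
  E is a fork here and E is conditioned on, so the path is blocked at E.
Path 2: W → H → M → N
  M is a chain here and M is conditioned on, so the path is blocked at M.
Path 3: W → H → G ← C → Q → N
  G is a collider here and neither G nor any of its descendants is conditioned on, so the collider stays closed — the path is blocked at G.
Path 4: W → H → G ← C → N
  G is a collider here and neither G nor any of its descendants is conditioned on, so the collider stays closed — the path is blocked at G.
Path 5: W → H → G ← C ← B → Q → N
  G is a collider here and neither G nor any of its descendants is conditioned on, so the collider stays closed — the path is blocked at G.
Path 6: W → H → N
  H is a chain and H is not conditioned on — no node blocks this path, so it is active.
Since the path W → H → N is active, W and N are not d-separated given {C, E, M, Q}.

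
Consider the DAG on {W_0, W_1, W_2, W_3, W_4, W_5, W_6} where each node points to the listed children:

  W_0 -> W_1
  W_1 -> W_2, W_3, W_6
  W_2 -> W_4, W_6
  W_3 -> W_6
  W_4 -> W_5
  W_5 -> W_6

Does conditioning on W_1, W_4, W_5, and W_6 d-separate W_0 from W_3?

We examine all 4 paths between W_0 and W_3:
Path 1: W_0 → W_1 → W_3
  W_1 is a chain here and W_1 is conditioned on, so the path is blocked at W_1.
Path 2: W_0 → W_1 → W_6 ← W_3
  W_1 is a chain here and W_1 is conditioned on, so the path is blocked at W_1.
Path 3: W_0 → W_1 → W_2 → W_6 ← W_3
  W_1 is a chain here and W_1 is conditioned on, so the path is blocked at W_1.
Path 4: W_0 → W_1 → W_2 → W_4 → W_5 → W_6 ← W_3
  W_1 is a chain here and W_1 is conditioned on, so the path is blocked at W_1.
Every path is blocked, so W_0 and W_3 are d-separated given {W_1, W_4, W_5, W_6}.

Yes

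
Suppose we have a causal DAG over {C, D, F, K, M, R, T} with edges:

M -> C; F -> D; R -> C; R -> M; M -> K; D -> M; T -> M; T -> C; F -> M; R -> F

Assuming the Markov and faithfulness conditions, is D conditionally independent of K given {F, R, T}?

No

Enumerating the 5 paths from D to K and testing each for blocking by {F, R, T}:
  1. D → M → K — M:chain[open] ⇒ active
  2. D ← F → M → K — F:fork[blocks]; M:chain[open] ⇒ blocked
  3. D ← F ← R → M → K — F:chain[blocks]; R:fork[blocks]; M:chain[open] ⇒ blocked
  4. D ← F ← R → C ← M → K — F:chain[blocks]; R:fork[blocks]; C:collider[blocks]; M:fork[open] ⇒ blocked
  5. D ← F ← R → C ← T → M → K — F:chain[blocks]; R:fork[blocks]; C:collider[blocks]; T:fork[blocks]; M:chain[open] ⇒ blocked
Because an active path exists, D and K are not d-separated.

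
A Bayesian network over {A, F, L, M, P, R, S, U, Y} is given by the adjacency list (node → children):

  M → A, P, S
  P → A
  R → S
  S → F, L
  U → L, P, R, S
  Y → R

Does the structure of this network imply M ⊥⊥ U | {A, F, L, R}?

No

We examine all 5 paths between M and U:
  1. M → S ← U — S:collider[open] ⇒ active
  2. M → S → L ← U — S:chain[open]; L:collider[open] ⇒ active
  3. M → S ← R ← U — S:collider[open]; R:chain[blocks] ⇒ blocked
  4. M → P ← U — P:collider[open] ⇒ active
  5. M → A ← P ← U — A:collider[open]; P:chain[open] ⇒ active
Because an active path exists, M and U are not d-separated.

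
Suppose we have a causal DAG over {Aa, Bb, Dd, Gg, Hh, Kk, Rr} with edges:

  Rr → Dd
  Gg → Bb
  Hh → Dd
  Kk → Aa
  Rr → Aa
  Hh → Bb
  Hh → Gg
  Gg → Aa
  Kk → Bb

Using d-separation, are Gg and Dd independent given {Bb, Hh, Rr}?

We examine all 6 paths between Gg and Dd:
Path 1: Gg ← Hh → Bb ← Kk → Aa ← Rr → Dd
  Hh is a fork here and Hh is conditioned on, so the path is blocked at Hh.
Path 2: Gg ← Hh → Dd
  Hh is a fork here and Hh is conditioned on, so the path is blocked at Hh.
Path 3: Gg → Aa ← Rr → Dd
  Aa is a collider here and neither Aa nor any of its descendants is conditioned on, so the collider stays closed — the path is blocked at Aa.
Path 4: Gg → Aa ← Kk → Bb ← Hh → Dd
  Aa is a collider here and neither Aa nor any of its descendants is conditioned on, so the collider stays closed — the path is blocked at Aa.
Path 5: Gg → Bb ← Hh → Dd
  Hh is a fork here and Hh is conditioned on, so the path is blocked at Hh.
Path 6: Gg → Bb ← Kk → Aa ← Rr → Dd
  Aa is a collider here and neither Aa nor any of its descendants is conditioned on, so the collider stays closed — the path is blocked at Aa.
All paths are blocked; Gg ⊥ Dd | {Bb, Hh, Rr} holds.

Yes — Gg and Dd are d-separated given {Bb, Hh, Rr}.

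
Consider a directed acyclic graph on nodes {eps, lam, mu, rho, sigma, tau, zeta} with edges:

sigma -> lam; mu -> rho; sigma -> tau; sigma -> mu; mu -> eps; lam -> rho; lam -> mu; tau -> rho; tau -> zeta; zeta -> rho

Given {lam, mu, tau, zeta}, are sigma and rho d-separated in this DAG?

Yes

There are 6 undirected paths between sigma and rho; checking each against the conditioning set {lam, mu, tau, zeta}:
  1. sigma → lam → rho — lam:chain[blocks] ⇒ blocked
  2. sigma → lam → mu → rho — lam:chain[blocks]; mu:chain[blocks] ⇒ blocked
  3. sigma → mu ← lam → rho — mu:collider[open]; lam:fork[blocks] ⇒ blocked
  4. sigma → mu → rho — mu:chain[blocks] ⇒ blocked
  5. sigma → tau → rho — tau:chain[blocks] ⇒ blocked
  6. sigma → tau → zeta → rho — tau:chain[blocks]; zeta:chain[blocks] ⇒ blocked
All paths are blocked; sigma ⊥ rho | {lam, mu, tau, zeta} holds.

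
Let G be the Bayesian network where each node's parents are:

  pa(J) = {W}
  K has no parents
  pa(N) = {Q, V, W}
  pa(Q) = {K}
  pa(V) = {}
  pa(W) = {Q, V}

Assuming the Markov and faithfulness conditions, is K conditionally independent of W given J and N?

3 paths connect K and W; each must be blocked for d-separation to hold:
  1. K → Q → W — Q:chain[open] ⇒ active
  2. K → Q → N ← W — Q:chain[open]; N:collider[open] ⇒ active
  3. K → Q → N ← V → W — Q:chain[open]; N:collider[open]; V:fork[open] ⇒ active
At least one path is unblocked, so d-separation fails.

No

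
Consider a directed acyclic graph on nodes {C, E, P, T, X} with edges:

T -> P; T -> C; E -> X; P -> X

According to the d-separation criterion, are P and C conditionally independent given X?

No — P and C are not d-separated given {X}.

The only undirected path from P to C is:
Path 1: P ← T → C
  T is a fork and T is not conditioned on — no node blocks this path, so it is active.
Because an active path exists, P and C are not d-separated.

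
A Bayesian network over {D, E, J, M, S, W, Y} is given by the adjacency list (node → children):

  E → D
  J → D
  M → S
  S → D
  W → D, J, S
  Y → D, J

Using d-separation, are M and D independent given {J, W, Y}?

4 paths connect M and D; each must be blocked for d-separation to hold:
Path 1: M → S ← W → J ← Y → D
  S is a collider here and neither S nor any of its descendants is conditioned on, so the collider stays closed — the path is blocked at S.
Path 2: M → S ← W → J → D
  S is a collider here and neither S nor any of its descendants is conditioned on, so the collider stays closed — the path is blocked at S.
Path 3: M → S ← W → D
  S is a collider here and neither S nor any of its descendants is conditioned on, so the collider stays closed — the path is blocked at S.
Path 4: M → S → D
  S is a chain and S is not conditioned on — no node blocks this path, so it is active.
Since the path M → S → D is active, M and D are not d-separated given {J, W, Y}.

No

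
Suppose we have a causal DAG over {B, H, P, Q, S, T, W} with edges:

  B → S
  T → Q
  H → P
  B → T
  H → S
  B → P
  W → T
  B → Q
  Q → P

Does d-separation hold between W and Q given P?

Enumerating the 4 paths from W to Q and testing each for blocking by {P}:
Path 1: W → T → Q
  T is a chain and T is not conditioned on — no node blocks this path, so it is active.
Path 2: W → T ← B → Q
  T is a collider and its descendant P is conditioned on, which opens it; B is a fork and B is not conditioned on — no node blocks this path, so it is active.
Path 3: W → T ← B → S ← H → P ← Q
  S is a collider here and neither S nor any of its descendants is conditioned on, so the collider stays closed — the path is blocked at S.
Path 4: W → T ← B → P ← Q
  T is a collider and its descendant P is conditioned on, which opens it; B is a fork and B is not conditioned on; P is a collider and P is conditioned on, which opens it — no node blocks this path, so it is active.
Because an active path exists, W and Q are not d-separated.

No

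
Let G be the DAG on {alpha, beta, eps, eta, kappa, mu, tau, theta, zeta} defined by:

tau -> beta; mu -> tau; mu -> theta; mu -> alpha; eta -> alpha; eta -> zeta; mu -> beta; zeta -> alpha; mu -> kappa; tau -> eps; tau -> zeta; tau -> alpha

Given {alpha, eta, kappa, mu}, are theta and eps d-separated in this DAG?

Yes

We examine all 5 paths between theta and eps:
Path 1: theta ← mu → beta ← tau → eps
  mu is a fork here and mu is conditioned on, so the path is blocked at mu.
Path 2: theta ← mu → tau → eps
  mu is a fork here and mu is conditioned on, so the path is blocked at mu.
Path 3: theta ← mu → alpha ← zeta ← tau → eps
  mu is a fork here and mu is conditioned on, so the path is blocked at mu.
Path 4: theta ← mu → alpha ← eta → zeta ← tau → eps
  mu is a fork here and mu is conditioned on, so the path is blocked at mu.
Path 5: theta ← mu → alpha ← tau → eps
  mu is a fork here and mu is conditioned on, so the path is blocked at mu.
All paths are blocked; theta ⊥ eps | {alpha, eta, kappa, mu} holds.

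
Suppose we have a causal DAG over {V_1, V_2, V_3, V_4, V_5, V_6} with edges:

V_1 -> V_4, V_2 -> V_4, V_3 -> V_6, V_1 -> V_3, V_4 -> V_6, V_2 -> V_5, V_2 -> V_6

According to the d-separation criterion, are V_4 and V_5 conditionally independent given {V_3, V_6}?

There are 3 undirected paths between V_4 and V_5; checking each against the conditioning set {V_3, V_6}:
Path 1: V_4 ← V_1 → V_3 → V_6 ← V_2 → V_5
  V_3 is a chain here and V_3 is conditioned on, so the path is blocked at V_3.
Path 2: V_4 ← V_2 → V_5
  V_2 is a fork and V_2 is not conditioned on — no node blocks this path, so it is active.
Path 3: V_4 → V_6 ← V_2 → V_5
  V_6 is a collider and V_6 is conditioned on, which opens it; V_2 is a fork and V_2 is not conditioned on — no node blocks this path, so it is active.
Since the path V_4 ← V_2 → V_5 is active, V_4 and V_5 are not d-separated given {V_3, V_6}.

No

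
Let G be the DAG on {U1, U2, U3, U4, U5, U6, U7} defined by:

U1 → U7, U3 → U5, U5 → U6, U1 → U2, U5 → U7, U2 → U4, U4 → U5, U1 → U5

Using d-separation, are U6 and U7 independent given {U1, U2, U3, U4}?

No

We examine all 3 paths between U6 and U7:
Path 1: U6 ← U5 ← U1 → U7
  U1 is a fork here and U1 is conditioned on, so the path is blocked at U1.
Path 2: U6 ← U5 → U7
  U5 is a fork and U5 is not conditioned on — no node blocks this path, so it is active.
Path 3: U6 ← U5 ← U4 ← U2 ← U1 → U7
  U4 is a chain here and U4 is conditioned on, so the path is blocked at U4.
At least one path is unblocked, so d-separation fails.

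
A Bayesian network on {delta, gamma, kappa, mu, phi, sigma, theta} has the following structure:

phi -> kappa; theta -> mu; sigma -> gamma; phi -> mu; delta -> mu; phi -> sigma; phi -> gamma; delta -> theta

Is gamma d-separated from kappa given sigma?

There are 2 undirected paths between gamma and kappa; checking each against the conditioning set {sigma}:
  1. gamma ← sigma ← phi → kappa — sigma:chain[blocks]; phi:fork[open] ⇒ blocked
  2. gamma ← phi → kappa — phi:fork[open] ⇒ active
Since the path gamma ← phi → kappa is active, gamma and kappa are not d-separated given {sigma}.

No — gamma and kappa are not d-separated given {sigma}.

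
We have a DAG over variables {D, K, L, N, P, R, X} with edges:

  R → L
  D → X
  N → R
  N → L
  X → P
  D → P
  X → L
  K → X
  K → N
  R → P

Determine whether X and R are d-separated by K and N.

Enumerating the 6 paths from X to R and testing each for blocking by {K, N}:
Path 1: X ← D → P ← R
  P is a collider here and neither P nor any of its descendants is conditioned on, so the collider stays closed — the path is blocked at P.
Path 2: X → L ← N → R
  L is a collider here and neither L nor any of its descendants is conditioned on, so the collider stays closed — the path is blocked at L.
Path 3: X → L ← R
  L is a collider here and neither L nor any of its descendants is conditioned on, so the collider stays closed — the path is blocked at L.
Path 4: X ← K → N → R
  K is a fork here and K is conditioned on, so the path is blocked at K.
Path 5: X ← K → N → L ← R
  K is a fork here and K is conditioned on, so the path is blocked at K.
Path 6: X → P ← R
  P is a collider here and neither P nor any of its descendants is conditioned on, so the collider stays closed — the path is blocked at P.
Every path is blocked, so X and R are d-separated given {K, N}.

Yes — X and R are d-separated given {K, N}.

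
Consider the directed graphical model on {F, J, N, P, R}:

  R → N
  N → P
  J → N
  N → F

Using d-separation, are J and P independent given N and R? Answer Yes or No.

Yes

The only undirected path from J to P is:
Path 1: J → N → P
  N is a chain here and N is conditioned on, so the path is blocked at N.
All paths are blocked; J ⊥ P | {N, R} holds.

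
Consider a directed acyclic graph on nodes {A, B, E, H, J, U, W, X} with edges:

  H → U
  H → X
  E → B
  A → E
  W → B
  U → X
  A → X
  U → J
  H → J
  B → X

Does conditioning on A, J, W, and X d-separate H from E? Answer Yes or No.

There are 6 undirected paths between H and E; checking each against the conditioning set {A, J, W, X}:
Path 1: H → X ← B ← E
  X is a collider and X is conditioned on, which opens it; B is a chain and B is not conditioned on — no node blocks this path, so it is active.
Path 2: H → X ← A → E
  A is a fork here and A is conditioned on, so the path is blocked at A.
Path 3: H → J ← U → X ← B ← E
  J is a collider and J is conditioned on, which opens it; U is a fork and U is not conditioned on; X is a collider and X is conditioned on, which opens it; B is a chain and B is not conditioned on — no node blocks this path, so it is active.
Path 4: H → J ← U → X ← A → E
  A is a fork here and A is conditioned on, so the path is blocked at A.
Path 5: H → U → X ← B ← E
  U is a chain and U is not conditioned on; X is a collider and X is conditioned on, which opens it; B is a chain and B is not conditioned on — no node blocks this path, so it is active.
Path 6: H → U → X ← A → E
  A is a fork here and A is conditioned on, so the path is blocked at A.
Because an active path exists, H and E are not d-separated.

No — H and E are not d-separated given {A, J, W, X}.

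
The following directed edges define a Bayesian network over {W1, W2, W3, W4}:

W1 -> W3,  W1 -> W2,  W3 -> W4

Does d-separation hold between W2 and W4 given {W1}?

The only undirected path from W2 to W4 is:
Path 1: W2 ← W1 → W3 → W4
  W1 is a fork here and W1 is conditioned on, so the path is blocked at W1.
Since every path is blocked, d-separation holds.

Yes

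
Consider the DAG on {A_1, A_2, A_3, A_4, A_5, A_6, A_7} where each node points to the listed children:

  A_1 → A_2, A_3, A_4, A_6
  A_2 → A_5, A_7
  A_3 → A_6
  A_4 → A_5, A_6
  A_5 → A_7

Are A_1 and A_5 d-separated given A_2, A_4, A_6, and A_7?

5 paths connect A_1 and A_5; each must be blocked for d-separation to hold:
Path 1: A_1 → A_4 → A_5
  A_4 is a chain here and A_4 is conditioned on, so the path is blocked at A_4.
Path 2: A_1 → A_3 → A_6 ← A_4 → A_5
  A_4 is a fork here and A_4 is conditioned on, so the path is blocked at A_4.
Path 3: A_1 → A_6 ← A_4 → A_5
  A_4 is a fork here and A_4 is conditioned on, so the path is blocked at A_4.
Path 4: A_1 → A_2 → A_7 ← A_5
  A_2 is a chain here and A_2 is conditioned on, so the path is blocked at A_2.
Path 5: A_1 → A_2 → A_5
  A_2 is a chain here and A_2 is conditioned on, so the path is blocked at A_2.
All paths are blocked; A_1 ⊥ A_5 | {A_2, A_4, A_6, A_7} holds.

Yes — A_1 and A_5 are d-separated given {A_2, A_4, A_6, A_7}.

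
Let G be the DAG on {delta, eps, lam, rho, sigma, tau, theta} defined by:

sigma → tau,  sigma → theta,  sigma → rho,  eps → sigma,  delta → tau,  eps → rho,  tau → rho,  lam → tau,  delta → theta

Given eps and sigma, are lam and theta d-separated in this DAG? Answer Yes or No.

4 paths connect lam and theta; each must be blocked for d-separation to hold:
  1. lam → tau ← delta → theta — tau:collider[blocks]; delta:fork[open] ⇒ blocked
  2. lam → tau ← sigma → theta — tau:collider[blocks]; sigma:fork[blocks] ⇒ blocked
  3. lam → tau → rho ← sigma → theta — tau:chain[open]; rho:collider[blocks]; sigma:fork[blocks] ⇒ blocked
  4. lam → tau → rho ← eps → sigma → theta — tau:chain[open]; rho:collider[blocks]; eps:fork[blocks]; sigma:chain[blocks] ⇒ blocked
All paths are blocked; lam ⊥ theta | {eps, sigma} holds.

Yes — lam and theta are d-separated given {eps, sigma}.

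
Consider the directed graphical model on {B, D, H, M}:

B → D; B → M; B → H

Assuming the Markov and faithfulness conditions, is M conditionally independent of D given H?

No

There is one path between M and D:
Path 1: M ← B → D
  B is a fork and B is not conditioned on — no node blocks this path, so it is active.
Since the path M ← B → D is active, M and D are not d-separated given {H}.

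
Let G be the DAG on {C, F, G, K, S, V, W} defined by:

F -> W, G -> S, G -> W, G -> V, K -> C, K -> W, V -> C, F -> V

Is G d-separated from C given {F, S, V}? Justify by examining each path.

We examine all 4 paths between G and C:
Path 1: G → W ← K → C
  W is a collider here and neither W nor any of its descendants is conditioned on, so the collider stays closed — the path is blocked at W.
Path 2: G → W ← F → V → C
  W is a collider here and neither W nor any of its descendants is conditioned on, so the collider stays closed — the path is blocked at W.
Path 3: G → V → C
  V is a chain here and V is conditioned on, so the path is blocked at V.
Path 4: G → V ← F → W ← K → C
  F is a fork here and F is conditioned on, so the path is blocked at F.
All paths are blocked; G ⊥ C | {F, S, V} holds.

Yes — G and C are d-separated given {F, S, V}.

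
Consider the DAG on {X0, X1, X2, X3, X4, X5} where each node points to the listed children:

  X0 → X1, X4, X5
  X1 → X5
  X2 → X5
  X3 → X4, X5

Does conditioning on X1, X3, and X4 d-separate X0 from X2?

Yes

We examine all 3 paths between X0 and X2:
Path 1: X0 → X4 ← X3 → X5 ← X2
  X3 is a fork here and X3 is conditioned on, so the path is blocked at X3.
Path 2: X0 → X5 ← X2
  X5 is a collider here and neither X5 nor any of its descendants is conditioned on, so the collider stays closed — the path is blocked at X5.
Path 3: X0 → X1 → X5 ← X2
  X1 is a chain here and X1 is conditioned on, so the path is blocked at X1.
Since every path is blocked, d-separation holds.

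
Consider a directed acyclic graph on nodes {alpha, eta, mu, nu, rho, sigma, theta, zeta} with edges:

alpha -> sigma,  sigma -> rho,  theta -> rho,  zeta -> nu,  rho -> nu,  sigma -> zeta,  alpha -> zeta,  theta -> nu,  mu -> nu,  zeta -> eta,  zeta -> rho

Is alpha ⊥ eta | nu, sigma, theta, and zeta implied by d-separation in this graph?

Yes

5 paths connect alpha and eta; each must be blocked for d-separation to hold:
Path 1: alpha → zeta → eta
  zeta is a chain here and zeta is conditioned on, so the path is blocked at zeta.
Path 2: alpha → sigma → zeta → eta
  sigma is a chain here and sigma is conditioned on, so the path is blocked at sigma.
Path 3: alpha → sigma → rho ← zeta → eta
  sigma is a chain here and sigma is conditioned on, so the path is blocked at sigma.
Path 4: alpha → sigma → rho ← theta → nu ← zeta → eta
  sigma is a chain here and sigma is conditioned on, so the path is blocked at sigma.
Path 5: alpha → sigma → rho → nu ← zeta → eta
  sigma is a chain here and sigma is conditioned on, so the path is blocked at sigma.
All paths are blocked; alpha ⊥ eta | {nu, sigma, theta, zeta} holds.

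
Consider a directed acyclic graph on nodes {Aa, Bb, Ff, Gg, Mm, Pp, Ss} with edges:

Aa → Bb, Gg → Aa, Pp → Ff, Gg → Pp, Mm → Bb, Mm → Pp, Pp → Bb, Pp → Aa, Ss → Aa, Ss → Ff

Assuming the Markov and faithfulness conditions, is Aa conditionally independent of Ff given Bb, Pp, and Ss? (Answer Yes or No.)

Yes

There are 5 undirected paths between Aa and Ff; checking each against the conditioning set {Bb, Pp, Ss}:
  1. Aa ← Gg → Pp → Ff — Gg:fork[open]; Pp:chain[blocks] ⇒ blocked
  2. Aa ← Ss → Ff — Ss:fork[blocks] ⇒ blocked
  3. Aa ← Pp → Ff — Pp:fork[blocks] ⇒ blocked
  4. Aa → Bb ← Mm → Pp → Ff — Bb:collider[open]; Mm:fork[open]; Pp:chain[blocks] ⇒ blocked
  5. Aa → Bb ← Pp → Ff — Bb:collider[open]; Pp:fork[blocks] ⇒ blocked
All paths are blocked; Aa ⊥ Ff | {Bb, Pp, Ss} holds.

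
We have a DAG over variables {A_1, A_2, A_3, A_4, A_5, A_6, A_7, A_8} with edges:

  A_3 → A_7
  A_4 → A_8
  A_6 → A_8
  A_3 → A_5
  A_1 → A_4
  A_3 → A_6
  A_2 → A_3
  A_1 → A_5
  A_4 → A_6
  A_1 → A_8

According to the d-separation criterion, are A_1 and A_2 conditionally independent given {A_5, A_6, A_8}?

There are 5 undirected paths between A_1 and A_2; checking each against the conditioning set {A_5, A_6, A_8}:
  1. A_1 → A_5 ← A_3 ← A_2 — A_5:collider[open]; A_3:chain[open] ⇒ active
  2. A_1 → A_8 ← A_6 ← A_3 ← A_2 — A_8:collider[open]; A_6:chain[blocks]; A_3:chain[open] ⇒ blocked
  3. A_1 → A_8 ← A_4 → A_6 ← A_3 ← A_2 — A_8:collider[open]; A_4:fork[open]; A_6:collider[open]; A_3:chain[open] ⇒ active
  4. A_1 → A_4 → A_8 ← A_6 ← A_3 ← A_2 — A_4:chain[open]; A_8:collider[open]; A_6:chain[blocks]; A_3:chain[open] ⇒ blocked
  5. A_1 → A_4 → A_6 ← A_3 ← A_2 — A_4:chain[open]; A_6:collider[open]; A_3:chain[open] ⇒ active
Since the path A_1 → A_5 ← A_3 ← A_2 is active, A_1 and A_2 are not d-separated given {A_5, A_6, A_8}.

No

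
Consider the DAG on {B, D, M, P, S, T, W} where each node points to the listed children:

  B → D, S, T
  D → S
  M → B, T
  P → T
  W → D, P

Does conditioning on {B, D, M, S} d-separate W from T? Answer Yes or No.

No

Enumerating the 5 paths from W to T and testing each for blocking by {B, D, M, S}:
  1. W → D ← B ← M → T — D:collider[open]; B:chain[blocks]; M:fork[blocks] ⇒ blocked
  2. W → D ← B → T — D:collider[open]; B:fork[blocks] ⇒ blocked
  3. W → D → S ← B ← M → T — D:chain[blocks]; S:collider[open]; B:chain[blocks]; M:fork[blocks] ⇒ blocked
  4. W → D → S ← B → T — D:chain[blocks]; S:collider[open]; B:fork[blocks] ⇒ blocked
  5. W → P → T — P:chain[open] ⇒ active
Since the path W → P → T is active, W and T are not d-separated given {B, D, M, S}.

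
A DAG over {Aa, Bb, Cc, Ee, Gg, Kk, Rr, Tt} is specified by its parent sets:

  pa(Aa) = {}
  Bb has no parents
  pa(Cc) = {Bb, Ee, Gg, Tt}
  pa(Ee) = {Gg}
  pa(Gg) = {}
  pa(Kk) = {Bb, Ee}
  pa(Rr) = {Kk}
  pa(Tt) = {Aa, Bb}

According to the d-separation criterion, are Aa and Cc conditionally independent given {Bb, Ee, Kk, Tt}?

We examine all 4 paths between Aa and Cc:
Path 1: Aa → Tt → Cc
  Tt is a chain here and Tt is conditioned on, so the path is blocked at Tt.
Path 2: Aa → Tt ← Bb → Cc
  Bb is a fork here and Bb is conditioned on, so the path is blocked at Bb.
Path 3: Aa → Tt ← Bb → Kk ← Ee ← Gg → Cc
  Bb is a fork here and Bb is conditioned on, so the path is blocked at Bb.
Path 4: Aa → Tt ← Bb → Kk ← Ee → Cc
  Bb is a fork here and Bb is conditioned on, so the path is blocked at Bb.
Since every path is blocked, d-separation holds.

Yes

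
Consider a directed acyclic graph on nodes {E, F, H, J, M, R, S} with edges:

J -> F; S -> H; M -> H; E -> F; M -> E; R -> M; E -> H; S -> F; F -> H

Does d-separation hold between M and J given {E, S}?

Yes

There are 6 undirected paths between M and J; checking each against the conditioning set {E, S}:
Path 1: M → E → F ← J
  E is a chain here and E is conditioned on, so the path is blocked at E.
Path 2: M → E → H ← S → F ← J
  E is a chain here and E is conditioned on, so the path is blocked at E.
Path 3: M → E → H ← F ← J
  E is a chain here and E is conditioned on, so the path is blocked at E.
Path 4: M → H ← S → F ← J
  H is a collider here and neither H nor any of its descendants is conditioned on, so the collider stays closed — the path is blocked at H.
Path 5: M → H ← E → F ← J
  H is a collider here and neither H nor any of its descendants is conditioned on, so the collider stays closed — the path is blocked at H.
Path 6: M → H ← F ← J
  H is a collider here and neither H nor any of its descendants is conditioned on, so the collider stays closed — the path is blocked at H.
All paths are blocked; M ⊥ J | {E, S} holds.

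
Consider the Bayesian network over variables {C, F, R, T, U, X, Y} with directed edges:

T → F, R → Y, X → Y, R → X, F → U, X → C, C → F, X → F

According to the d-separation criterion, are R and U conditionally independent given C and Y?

No

4 paths connect R and U; each must be blocked for d-separation to hold:
Path 1: R → Y ← X → F → U
  Y is a collider and Y is conditioned on, which opens it; X is a fork and X is not conditioned on; F is a chain and F is not conditioned on — no node blocks this path, so it is active.
Path 2: R → Y ← X → C → F → U
  C is a chain here and C is conditioned on, so the path is blocked at C.
Path 3: R → X → F → U
  X is a chain and X is not conditioned on; F is a chain and F is not conditioned on — no node blocks this path, so it is active.
Path 4: R → X → C → F → U
  C is a chain here and C is conditioned on, so the path is blocked at C.
Since the path R → Y ← X → F → U is active, R and U are not d-separated given {C, Y}.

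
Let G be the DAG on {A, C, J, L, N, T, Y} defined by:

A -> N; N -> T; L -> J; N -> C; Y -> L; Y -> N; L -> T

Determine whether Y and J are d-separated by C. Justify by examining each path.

No — Y and J are not d-separated given {C}.

There are 2 undirected paths between Y and J; checking each against the conditioning set {C}:
Path 1: Y → N → T ← L → J
  T is a collider here and neither T nor any of its descendants is conditioned on, so the collider stays closed — the path is blocked at T.
Path 2: Y → L → J
  L is a chain and L is not conditioned on — no node blocks this path, so it is active.
Because an active path exists, Y and J are not d-separated.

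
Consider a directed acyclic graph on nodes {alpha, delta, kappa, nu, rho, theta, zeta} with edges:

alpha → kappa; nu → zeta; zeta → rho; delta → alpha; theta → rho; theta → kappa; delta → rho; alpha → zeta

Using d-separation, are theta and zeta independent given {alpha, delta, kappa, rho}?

No

There are 4 undirected paths between theta and zeta; checking each against the conditioning set {alpha, delta, kappa, rho}:
Path 1: theta → kappa ← alpha → zeta
  alpha is a fork here and alpha is conditioned on, so the path is blocked at alpha.
Path 2: theta → kappa ← alpha ← delta → rho ← zeta
  alpha is a chain here and alpha is conditioned on, so the path is blocked at alpha.
Path 3: theta → rho ← zeta
  rho is a collider and rho is conditioned on, which opens it — no node blocks this path, so it is active.
Path 4: theta → rho ← delta → alpha → zeta
  delta is a fork here and delta is conditioned on, so the path is blocked at delta.
Because an active path exists, theta and zeta are not d-separated.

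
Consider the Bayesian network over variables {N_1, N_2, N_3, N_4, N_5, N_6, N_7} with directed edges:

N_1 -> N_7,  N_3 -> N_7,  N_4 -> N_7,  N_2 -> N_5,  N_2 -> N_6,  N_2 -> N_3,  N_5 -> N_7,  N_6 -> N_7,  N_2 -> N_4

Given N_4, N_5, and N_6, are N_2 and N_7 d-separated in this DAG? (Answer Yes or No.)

No

Enumerating the 4 paths from N_2 to N_7 and testing each for blocking by {N_4, N_5, N_6}:
Path 1: N_2 → N_6 → N_7
  N_6 is a chain here and N_6 is conditioned on, so the path is blocked at N_6.
Path 2: N_2 → N_4 → N_7
  N_4 is a chain here and N_4 is conditioned on, so the path is blocked at N_4.
Path 3: N_2 → N_5 → N_7
  N_5 is a chain here and N_5 is conditioned on, so the path is blocked at N_5.
Path 4: N_2 → N_3 → N_7
  N_3 is a chain and N_3 is not conditioned on — no node blocks this path, so it is active.
At least one path is unblocked, so d-separation fails.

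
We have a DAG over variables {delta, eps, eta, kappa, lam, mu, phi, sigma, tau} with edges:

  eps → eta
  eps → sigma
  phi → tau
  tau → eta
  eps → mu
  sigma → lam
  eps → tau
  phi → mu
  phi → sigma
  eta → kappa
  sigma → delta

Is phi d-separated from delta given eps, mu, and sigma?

4 paths connect phi and delta; each must be blocked for d-separation to hold:
Path 1: phi → tau → eta ← eps → sigma → delta
  eta is a collider here and neither eta nor any of its descendants is conditioned on, so the collider stays closed — the path is blocked at eta.
Path 2: phi → tau ← eps → sigma → delta
  tau is a collider here and neither tau nor any of its descendants is conditioned on, so the collider stays closed — the path is blocked at tau.
Path 3: phi → mu ← eps → sigma → delta
  eps is a fork here and eps is conditioned on, so the path is blocked at eps.
Path 4: phi → sigma → delta
  sigma is a chain here and sigma is conditioned on, so the path is blocked at sigma.
Since every path is blocked, d-separation holds.

Yes — phi and delta are d-separated given {eps, mu, sigma}.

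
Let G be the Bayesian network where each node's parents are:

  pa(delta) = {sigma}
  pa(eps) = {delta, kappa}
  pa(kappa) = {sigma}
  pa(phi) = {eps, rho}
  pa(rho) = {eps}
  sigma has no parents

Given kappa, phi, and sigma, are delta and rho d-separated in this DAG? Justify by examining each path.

There are 4 undirected paths between delta and rho; checking each against the conditioning set {kappa, phi, sigma}:
  1. delta ← sigma → kappa → eps → rho — sigma:fork[blocks]; kappa:chain[blocks]; eps:chain[open] ⇒ blocked
  2. delta ← sigma → kappa → eps → phi ← rho — sigma:fork[blocks]; kappa:chain[blocks]; eps:chain[open]; phi:collider[open] ⇒ blocked
  3. delta → eps → rho — eps:chain[open] ⇒ active
  4. delta → eps → phi ← rho — eps:chain[open]; phi:collider[open] ⇒ active
At least one path is unblocked, so d-separation fails.

No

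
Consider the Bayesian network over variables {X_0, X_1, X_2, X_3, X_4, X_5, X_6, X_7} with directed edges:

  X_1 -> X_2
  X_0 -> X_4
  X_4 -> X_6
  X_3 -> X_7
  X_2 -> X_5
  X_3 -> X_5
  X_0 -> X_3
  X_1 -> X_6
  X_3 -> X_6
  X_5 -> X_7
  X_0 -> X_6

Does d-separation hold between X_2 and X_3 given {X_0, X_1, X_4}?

We examine all 5 paths between X_2 and X_3:
Path 1: X_2 → X_5 ← X_3
  X_5 is a collider here and neither X_5 nor any of its descendants is conditioned on, so the collider stays closed — the path is blocked at X_5.
Path 2: X_2 → X_5 → X_7 ← X_3
  X_7 is a collider here and neither X_7 nor any of its descendants is conditioned on, so the collider stays closed — the path is blocked at X_7.
Path 3: X_2 ← X_1 → X_6 ← X_0 → X_3
  X_1 is a fork here and X_1 is conditioned on, so the path is blocked at X_1.
Path 4: X_2 ← X_1 → X_6 ← X_3
  X_1 is a fork here and X_1 is conditioned on, so the path is blocked at X_1.
Path 5: X_2 ← X_1 → X_6 ← X_4 ← X_0 → X_3
  X_1 is a fork here and X_1 is conditioned on, so the path is blocked at X_1.
Every path is blocked, so X_2 and X_3 are d-separated given {X_0, X_1, X_4}.

Yes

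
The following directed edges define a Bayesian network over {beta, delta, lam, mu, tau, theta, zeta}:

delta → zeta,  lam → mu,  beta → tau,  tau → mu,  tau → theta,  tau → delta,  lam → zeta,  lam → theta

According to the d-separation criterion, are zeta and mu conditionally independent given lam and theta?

No — zeta and mu are not d-separated given {lam, theta}.

We examine all 4 paths between zeta and mu:
Path 1: zeta ← lam → mu
  lam is a fork here and lam is conditioned on, so the path is blocked at lam.
Path 2: zeta ← lam → theta ← tau → mu
  lam is a fork here and lam is conditioned on, so the path is blocked at lam.
Path 3: zeta ← delta ← tau → mu
  delta is a chain and delta is not conditioned on; tau is a fork and tau is not conditioned on — no node blocks this path, so it is active.
Path 4: zeta ← delta ← tau → theta ← lam → mu
  lam is a fork here and lam is conditioned on, so the path is blocked at lam.
At least one path is unblocked, so d-separation fails.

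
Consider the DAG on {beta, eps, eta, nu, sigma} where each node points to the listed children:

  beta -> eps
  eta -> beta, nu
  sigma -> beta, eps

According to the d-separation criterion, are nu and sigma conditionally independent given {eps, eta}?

Yes — nu and sigma are d-separated given {eps, eta}.

Enumerating the 2 paths from nu to sigma and testing each for blocking by {eps, eta}:
Path 1: nu ← eta → beta ← sigma
  eta is a fork here and eta is conditioned on, so the path is blocked at eta.
Path 2: nu ← eta → beta → eps ← sigma
  eta is a fork here and eta is conditioned on, so the path is blocked at eta.
All paths are blocked; nu ⊥ sigma | {eps, eta} holds.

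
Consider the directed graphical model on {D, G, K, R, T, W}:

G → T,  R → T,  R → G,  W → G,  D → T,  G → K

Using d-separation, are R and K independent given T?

No

We examine all 2 paths between R and K:
Path 1: R → G → K
  G is a chain and G is not conditioned on — no node blocks this path, so it is active.
Path 2: R → T ← G → K
  T is a collider and T is conditioned on, which opens it; G is a fork and G is not conditioned on — no node blocks this path, so it is active.
Because an active path exists, R and K are not d-separated.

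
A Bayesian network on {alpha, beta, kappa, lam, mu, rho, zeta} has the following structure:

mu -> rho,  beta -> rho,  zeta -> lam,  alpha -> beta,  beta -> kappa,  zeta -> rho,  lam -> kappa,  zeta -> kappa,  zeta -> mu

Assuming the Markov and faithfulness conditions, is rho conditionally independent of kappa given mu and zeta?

We examine all 5 paths between rho and kappa:
Path 1: rho ← mu ← zeta → kappa
  mu is a chain here and mu is conditioned on, so the path is blocked at mu.
Path 2: rho ← mu ← zeta → lam → kappa
  mu is a chain here and mu is conditioned on, so the path is blocked at mu.
Path 3: rho ← beta → kappa
  beta is a fork and beta is not conditioned on — no node blocks this path, so it is active.
Path 4: rho ← zeta → kappa
  zeta is a fork here and zeta is conditioned on, so the path is blocked at zeta.
Path 5: rho ← zeta → lam → kappa
  zeta is a fork here and zeta is conditioned on, so the path is blocked at zeta.
Because an active path exists, rho and kappa are not d-separated.

No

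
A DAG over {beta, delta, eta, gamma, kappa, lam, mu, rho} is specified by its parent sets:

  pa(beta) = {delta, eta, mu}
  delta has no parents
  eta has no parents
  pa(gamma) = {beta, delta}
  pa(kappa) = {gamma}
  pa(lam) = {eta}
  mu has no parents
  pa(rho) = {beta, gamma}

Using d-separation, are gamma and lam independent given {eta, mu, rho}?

There are 3 undirected paths between gamma and lam; checking each against the conditioning set {eta, mu, rho}:
Path 1: gamma ← beta ← eta → lam
  eta is a fork here and eta is conditioned on, so the path is blocked at eta.
Path 2: gamma ← delta → beta ← eta → lam
  eta is a fork here and eta is conditioned on, so the path is blocked at eta.
Path 3: gamma → rho ← beta ← eta → lam
  eta is a fork here and eta is conditioned on, so the path is blocked at eta.
Every path is blocked, so gamma and lam are d-separated given {eta, mu, rho}.

Yes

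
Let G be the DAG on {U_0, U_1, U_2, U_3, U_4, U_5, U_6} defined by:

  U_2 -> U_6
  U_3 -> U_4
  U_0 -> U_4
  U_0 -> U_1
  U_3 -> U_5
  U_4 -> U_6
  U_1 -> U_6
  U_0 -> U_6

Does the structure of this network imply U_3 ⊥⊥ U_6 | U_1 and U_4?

We examine all 3 paths between U_3 and U_6:
Path 1: U_3 → U_4 → U_6
  U_4 is a chain here and U_4 is conditioned on, so the path is blocked at U_4.
Path 2: U_3 → U_4 ← U_0 → U_1 → U_6
  U_1 is a chain here and U_1 is conditioned on, so the path is blocked at U_1.
Path 3: U_3 → U_4 ← U_0 → U_6
  U_4 is a collider and U_4 is conditioned on, which opens it; U_0 is a fork and U_0 is not conditioned on — no node blocks this path, so it is active.
Since the path U_3 → U_4 ← U_0 → U_6 is active, U_3 and U_6 are not d-separated given {U_1, U_4}.

No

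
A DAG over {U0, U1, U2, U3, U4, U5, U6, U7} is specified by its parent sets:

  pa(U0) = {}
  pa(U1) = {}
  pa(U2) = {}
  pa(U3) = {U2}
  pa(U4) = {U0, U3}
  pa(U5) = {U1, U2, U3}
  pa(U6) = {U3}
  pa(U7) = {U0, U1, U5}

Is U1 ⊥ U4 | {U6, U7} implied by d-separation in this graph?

There are 6 undirected paths between U1 and U4; checking each against the conditioning set {U6, U7}:
Path 1: U1 → U5 ← U2 → U3 → U4
  U5 is a collider and its descendant U7 is conditioned on, which opens it; U2 is a fork and U2 is not conditioned on; U3 is a chain and U3 is not conditioned on — no node blocks this path, so it is active.
Path 2: U1 → U5 ← U3 → U4
  U5 is a collider and its descendant U7 is conditioned on, which opens it; U3 is a fork and U3 is not conditioned on — no node blocks this path, so it is active.
Path 3: U1 → U5 → U7 ← U0 → U4
  U5 is a chain and U5 is not conditioned on; U7 is a collider and U7 is conditioned on, which opens it; U0 is a fork and U0 is not conditioned on — no node blocks this path, so it is active.
Path 4: U1 → U7 ← U5 ← U2 → U3 → U4
  U7 is a collider and U7 is conditioned on, which opens it; U5 is a chain and U5 is not conditioned on; U2 is a fork and U2 is not conditioned on; U3 is a chain and U3 is not conditioned on — no node blocks this path, so it is active.
Path 5: U1 → U7 ← U5 ← U3 → U4
  U7 is a collider and U7 is conditioned on, which opens it; U5 is a chain and U5 is not conditioned on; U3 is a fork and U3 is not conditioned on — no node blocks this path, so it is active.
Path 6: U1 → U7 ← U0 → U4
  U7 is a collider and U7 is conditioned on, which opens it; U0 is a fork and U0 is not conditioned on — no node blocks this path, so it is active.
Because an active path exists, U1 and U4 are not d-separated.

No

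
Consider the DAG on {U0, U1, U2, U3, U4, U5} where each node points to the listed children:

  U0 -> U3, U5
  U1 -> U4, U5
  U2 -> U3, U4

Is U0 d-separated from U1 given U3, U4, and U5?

No

We examine all 2 paths between U0 and U1:
Path 1: U0 → U5 ← U1
  U5 is a collider and U5 is conditioned on, which opens it — no node blocks this path, so it is active.
Path 2: U0 → U3 ← U2 → U4 ← U1
  U3 is a collider and U3 is conditioned on, which opens it; U2 is a fork and U2 is not conditioned on; U4 is a collider and U4 is conditioned on, which opens it — no node blocks this path, so it is active.
Since the path U0 → U5 ← U1 is active, U0 and U1 are not d-separated given {U3, U4, U5}.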